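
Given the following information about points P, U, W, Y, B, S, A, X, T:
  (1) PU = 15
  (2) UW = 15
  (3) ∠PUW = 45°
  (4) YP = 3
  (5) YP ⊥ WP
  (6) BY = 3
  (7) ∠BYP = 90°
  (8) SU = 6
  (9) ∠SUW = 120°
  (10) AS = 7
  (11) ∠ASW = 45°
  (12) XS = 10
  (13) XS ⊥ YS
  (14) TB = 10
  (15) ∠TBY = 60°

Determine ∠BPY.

Step 1: By the law of cosines on triangle PYB: PB² = 3² + 3² − 2·3·3·cos(90°) = 18, so PB = 3·√2.
Step 2: By the inverse law of cosines on triangle BPY: cos(∠BPY) = ((3·√2)² + 3² − 3²) / (2·3·√2·3) = 18/25.46 = 0.7071, so ∠BPY = 45°.

Therefore, the measure of angle ∠BPY = 45°.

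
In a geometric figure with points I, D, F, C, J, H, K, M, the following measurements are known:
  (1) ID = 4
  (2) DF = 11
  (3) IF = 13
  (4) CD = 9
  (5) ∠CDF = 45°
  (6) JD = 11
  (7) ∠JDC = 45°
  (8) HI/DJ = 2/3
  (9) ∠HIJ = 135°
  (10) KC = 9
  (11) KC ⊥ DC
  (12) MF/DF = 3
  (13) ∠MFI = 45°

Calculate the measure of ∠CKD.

Step 1: By the law of cosines on triangle KCD: KD² = 9² + 9² − 2·9·9·cos(90°) = 162, so KD = 9·√2.
Step 2: By the inverse law of cosines on triangle CKD: cos(∠CKD) = (9² + (9·√2)² − 9²) / (2·9·9·√2) = 162/229.1 = 0.7071, so ∠CKD = 45°.

Therefore, the measure of angle ∠CKD = 45°.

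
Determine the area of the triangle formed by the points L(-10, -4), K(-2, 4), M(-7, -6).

The Shoelace formula computes the area from vertex coordinates by summing cross products.
For vertices (-10,-4), (-2,4), (-7,-6):
Signed sum = -10*4 - -2*-4 + -2*-6 - -7*4 + -7*-4 - -10*-6
= -48 + 40 + -32 = -40
Area = (1/2)|-40| = 20.

20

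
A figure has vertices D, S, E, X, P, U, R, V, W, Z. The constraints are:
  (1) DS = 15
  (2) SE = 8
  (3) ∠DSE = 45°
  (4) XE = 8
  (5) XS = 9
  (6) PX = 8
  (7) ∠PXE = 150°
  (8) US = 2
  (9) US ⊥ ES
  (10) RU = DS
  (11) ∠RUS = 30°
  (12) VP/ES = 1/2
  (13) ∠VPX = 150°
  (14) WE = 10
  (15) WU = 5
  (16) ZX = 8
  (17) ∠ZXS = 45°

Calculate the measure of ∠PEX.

Step 1: By the law of cosines on triangle EXP: EP² = 8² + 8² − 2·8·8·cos(150°) = 238.85, so EP ≈ 15.45.
Step 2: By the inverse law of cosines on triangle PEX: cos(∠PEX) = (15.45² + 8² − 8²) / (2·15.45·8) = 238.85/247.28 = 0.9659, so ∠PEX = 15°.

Therefore, the measure of angle ∠PEX = 15°.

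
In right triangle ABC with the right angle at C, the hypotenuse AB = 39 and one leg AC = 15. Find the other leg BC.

By the Pythagorean theorem: BC^2 = AB^2 - AC^2
BC^2 = 39^2 - 15^2 = 1521 - 225 = 1296
BC = sqrt(1296) = 36

36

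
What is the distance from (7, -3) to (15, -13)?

The horizontal distance is |15 - 7| = 8 and the vertical distance is |-13 - -3| = 10.
By the Pythagorean theorem, d = sqrt(8^2 + 10^2) = sqrt(164) = 2*sqrt(41).

2*sqrt(41)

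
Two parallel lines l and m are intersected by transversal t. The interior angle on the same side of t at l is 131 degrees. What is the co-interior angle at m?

Co-interior (same-side interior) angles are between the parallel lines on the same side of the transversal.
Unlike corresponding or alternate interior angles, they are supplementary rather than equal.
So the angle = 180 - 131 = 49 degrees.

49 degrees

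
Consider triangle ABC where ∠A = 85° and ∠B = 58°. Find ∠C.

Let angle C = x. Then 85 + 58 + x = 180.
x = 180 - 143 = 37 degrees.

37 degrees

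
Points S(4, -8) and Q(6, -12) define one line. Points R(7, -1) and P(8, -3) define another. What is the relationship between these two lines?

Slope of line 1: m1 = (-12 - -8)/(6 - 4) = -4/2 = -2
Slope of line 2: m2 = (-3 - -1)/(8 - 7) = -2/1 = -2
Since m1 = m2 = -2, the lines are parallel.

Parallel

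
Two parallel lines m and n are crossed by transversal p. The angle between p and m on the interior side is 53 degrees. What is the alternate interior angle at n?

Alternate interior angles lie on opposite sides of the transversal, between the parallel lines.
By the alternate interior angle theorem, they are equal: 53 degrees.

53 degrees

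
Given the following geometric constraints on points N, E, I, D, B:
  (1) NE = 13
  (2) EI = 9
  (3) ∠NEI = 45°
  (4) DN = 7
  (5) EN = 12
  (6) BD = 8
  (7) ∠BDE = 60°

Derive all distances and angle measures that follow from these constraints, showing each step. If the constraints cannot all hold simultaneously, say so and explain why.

These constraints are not satisfiable: (1) NE = 13 and (5) EN = 12 assign two different lengths to the same segment. No planar figure meets all of them, so nothing further can be derived.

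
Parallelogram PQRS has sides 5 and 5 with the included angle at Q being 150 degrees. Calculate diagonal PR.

The diagonal of a parallelogram can be found by treating two adjacent sides and the diagonal as a triangle.
Applying the law of cosines with sides 5, 5 and included angle 150°:
d^2 = 25 + 25 - 50*cos(150°) = 25*sqrt(3) + 50
d = 5*sqrt(sqrt(3) + 2)

5*sqrt(sqrt(3) + 2)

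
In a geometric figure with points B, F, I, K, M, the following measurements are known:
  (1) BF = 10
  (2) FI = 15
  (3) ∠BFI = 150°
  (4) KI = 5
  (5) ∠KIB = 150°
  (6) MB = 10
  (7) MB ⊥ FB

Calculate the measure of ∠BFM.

Step 1: By the law of cosines on triangle FBM: FM² = 10² + 10² − 2·10·10·cos(90°) = 200, so FM = 10·√2.
Step 2: By the inverse law of cosines on triangle BFM: cos(∠BFM) = (10² + (10·√2)² − 10²) / (2·10·10·√2) = 200/282.84 = 0.7071, so ∠BFM = 45°.

Therefore, the measure of angle ∠BFM = 45°.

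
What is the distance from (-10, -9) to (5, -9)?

d = sqrt((15)^2 + (0)^2) = sqrt(225) = 15

15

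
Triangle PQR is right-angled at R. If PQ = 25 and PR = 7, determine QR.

Rearranging the Pythagorean theorem to solve for the unknown leg:
leg^2 = hypotenuse^2 - known_leg^2 = 625 - 49 = 576
leg = sqrt(576) = 24.

24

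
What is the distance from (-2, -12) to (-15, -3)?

d = sqrt((-15 - -2)^2 + (-3 - -12)^2)
d = sqrt(-13^2 + 9^2)
d = sqrt(169 + 81)
d = sqrt(250) = 5*sqrt(10)

5*sqrt(10)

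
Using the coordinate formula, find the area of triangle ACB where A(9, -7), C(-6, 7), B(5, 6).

Using the Shoelace formula for a triangle:
Area = (1/2)|x0(y1 - y2) + x1(y2 - y0) + x2(y0 - y1)|
Area = (1/2)|9(7 - 6) + -6(6 - -7) + 5(-7 - 7)|
Area = (1/2)|9 + -78 + -70|
Area = (1/2)|-139|
Area = (1/2)(139)
Area = 139/2

139/2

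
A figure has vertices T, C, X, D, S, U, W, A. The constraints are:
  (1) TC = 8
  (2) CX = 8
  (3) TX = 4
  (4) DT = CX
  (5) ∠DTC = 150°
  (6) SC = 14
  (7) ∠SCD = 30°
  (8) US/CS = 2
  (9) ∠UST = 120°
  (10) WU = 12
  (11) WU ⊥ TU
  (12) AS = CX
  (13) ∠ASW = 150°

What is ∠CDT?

From the given relations: DT = CX = 8.
Step 1: By the law of cosines on triangle DTC: DC² = 8² + 8² − 2·8·8·cos(150°) = 238.85, so DC ≈ 15.45.
Step 2: By the inverse law of cosines on triangle CDT: cos(∠CDT) = (15.45² + 8² − 8²) / (2·15.45·8) = 238.85/247.28 = 0.9659, so ∠CDT = 15°.

Therefore, the measure of angle ∠CDT = 15°.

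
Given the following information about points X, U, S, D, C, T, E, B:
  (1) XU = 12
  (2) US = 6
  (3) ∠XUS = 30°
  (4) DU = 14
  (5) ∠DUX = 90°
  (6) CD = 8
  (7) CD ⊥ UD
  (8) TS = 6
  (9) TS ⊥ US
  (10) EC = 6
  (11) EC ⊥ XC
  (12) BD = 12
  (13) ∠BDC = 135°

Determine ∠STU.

Step 1: By the law of cosines on triangle TSU: TU² = 6² + 6² − 2·6·6·cos(90°) = 72, so TU = 6·√2.
Step 2: By the inverse law of cosines on triangle STU: cos(∠STU) = (6² + (6·√2)² − 6²) / (2·6·6·√2) = 72/101.82 = 0.7071, so ∠STU = 45°.

Therefore, the measure of angle ∠STU = 45°.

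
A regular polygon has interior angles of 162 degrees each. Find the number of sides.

Exterior angle = 180 - 162 = 18. n = 360 / 18 = 20.

20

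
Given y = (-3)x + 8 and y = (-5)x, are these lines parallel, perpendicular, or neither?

Slope of line 1: m1 = -3
Slope of line 2: m2 = -5
m1 != m2 and m1*m2 = 15 != -1. Neither.

Neither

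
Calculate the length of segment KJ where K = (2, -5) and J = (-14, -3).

The horizontal distance is |-14 - 2| = 16 and the vertical distance is |-3 - -5| = 2.
By the Pythagorean theorem, d = sqrt(16^2 + 2^2) = sqrt(260) = 2*sqrt(65).

2*sqrt(65)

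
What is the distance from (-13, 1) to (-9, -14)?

d = sqrt((-9 - -13)^2 + (-14 - 1)^2)
d = sqrt(4^2 + -15^2)
d = sqrt(16 + 225)
d = sqrt(241)

sqrt(241)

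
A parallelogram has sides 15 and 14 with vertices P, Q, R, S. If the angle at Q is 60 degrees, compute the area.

Area = a * b * sin(theta)
Area = 15 * 14 * sin(60 degrees)
Area = 210 * sqrt(3)/2
Area = 105*sqrt(3)

105*sqrt(3)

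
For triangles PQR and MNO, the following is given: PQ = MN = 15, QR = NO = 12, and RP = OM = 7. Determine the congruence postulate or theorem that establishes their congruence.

Consider the given information: PQ = MN = 15, QR = NO = 12, and RP = OM = 7
This is not AAS or HL: AAS requires two angles and a non-included side. HL only applies to right triangles with matching hypotenuse and leg.
The correct criterion is SSS. All three pairs of corresponding sides are equal (Side-Side-Side).

SSS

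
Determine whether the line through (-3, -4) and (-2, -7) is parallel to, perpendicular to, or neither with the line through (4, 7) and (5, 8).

Slope of line 1: m1 = (-7 - -4)/(-2 - -3) = -3/1 = -3
Slope of line 2: m2 = (8 - 7)/(5 - 4) = 1/1 = 1
m1 != m2 (-3 != 1), so not parallel.
m1 * m2 = (-3) * (1) = -3 != -1, so not perpendicular.
The lines are neither parallel nor perpendicular.

Neither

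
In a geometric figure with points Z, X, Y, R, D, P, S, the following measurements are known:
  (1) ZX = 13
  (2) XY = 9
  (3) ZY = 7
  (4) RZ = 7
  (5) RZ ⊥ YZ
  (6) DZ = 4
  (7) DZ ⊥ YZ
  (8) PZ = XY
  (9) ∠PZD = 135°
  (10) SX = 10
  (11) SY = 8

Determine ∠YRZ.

Step 1: By the law of cosines on triangle RZY: RY² = 7² + 7² − 2·7·7·cos(90°) = 98, so RY = 7·√2.
Step 2: By the inverse law of cosines on triangle YRZ: cos(∠YRZ) = ((7·√2)² + 7² − 7²) / (2·7·√2·7) = 98/138.59 = 0.7071, so ∠YRZ = 45°.

Therefore, the measure of angle ∠YRZ = 45°.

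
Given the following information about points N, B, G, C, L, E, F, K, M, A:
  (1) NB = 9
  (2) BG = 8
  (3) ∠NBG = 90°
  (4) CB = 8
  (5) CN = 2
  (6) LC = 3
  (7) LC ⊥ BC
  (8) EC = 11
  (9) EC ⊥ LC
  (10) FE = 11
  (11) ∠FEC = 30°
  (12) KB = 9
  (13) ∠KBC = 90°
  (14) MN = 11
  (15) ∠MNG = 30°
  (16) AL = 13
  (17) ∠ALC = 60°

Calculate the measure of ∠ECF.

Step 1: By the law of cosines on triangle CEF: CF² = 11² + 11² − 2·11·11·cos(30°) = 32.42, so CF ≈ 5.69.
Step 2: By the inverse law of cosines on triangle ECF: cos(∠ECF) = (11² + 5.69² − 11²) / (2·11·5.69) = 32.42/125.27 = 0.2588, so ∠ECF = 75°.

Therefore, the measure of angle ∠ECF = 75°.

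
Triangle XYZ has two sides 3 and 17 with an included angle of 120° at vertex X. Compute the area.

When two sides and the included angle are known, the area formula is (1/2)ab sin(C).
The height from one side to the opposite vertex is 17 sin(120°) = 17*sqrt(3)/2.
Area = (1/2) * 3 * 17*sqrt(3)/2 = 51*sqrt(3)/4.

51*sqrt(3)/4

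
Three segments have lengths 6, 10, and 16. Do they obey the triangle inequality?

Check the triangle inequality: 6 + 10 = 16 ≤ 16.
Since the sum of two sides does not exceed the third, no triangle can be formed.

No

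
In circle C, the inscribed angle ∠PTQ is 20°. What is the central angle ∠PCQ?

Central angle = 2 × 20° = 40° (inscribed angle theorem).

40°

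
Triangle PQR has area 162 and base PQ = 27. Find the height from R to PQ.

height = 2 * 162 / 27 = 12

12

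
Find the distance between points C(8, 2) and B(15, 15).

d = sqrt((7)^2 + (13)^2) = sqrt(218)

sqrt(218)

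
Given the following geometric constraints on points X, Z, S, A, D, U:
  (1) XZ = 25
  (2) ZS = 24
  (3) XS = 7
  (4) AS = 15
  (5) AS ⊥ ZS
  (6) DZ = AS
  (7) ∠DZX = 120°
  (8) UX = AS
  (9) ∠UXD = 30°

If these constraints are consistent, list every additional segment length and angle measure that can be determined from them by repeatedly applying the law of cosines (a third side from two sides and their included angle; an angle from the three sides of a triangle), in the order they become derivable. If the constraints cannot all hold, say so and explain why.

The constraints are consistent. Derivable facts, in order:
After 1 step:
- XD = 35
- ZA = 3·√89
- ∠SXZ = 73.74°
- ∠SZX = 16.26°
- ∠XSZ = 90°
After 2 steps:
- DU ≈ 23.25
- ∠AZS = 32.01°
- ∠DXZ = 21.79°
- ∠SAZ = 57.99°
- ∠XDZ = 38.21°
After 3 steps:
- ∠DUX = 131.18°
- ∠UDX = 18.82°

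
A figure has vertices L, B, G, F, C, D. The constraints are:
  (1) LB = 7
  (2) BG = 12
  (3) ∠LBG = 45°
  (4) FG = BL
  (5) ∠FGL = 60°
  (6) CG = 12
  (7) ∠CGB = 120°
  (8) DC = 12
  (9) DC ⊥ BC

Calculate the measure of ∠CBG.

Step 1: By the law of cosines on triangle BGC: BC² = 12² + 12² − 2·12·12·cos(120°) = 432, so BC = 12·√3.
Step 2: By the inverse law of cosines on triangle CBG: cos(∠CBG) = ((12·√3)² + 12² − 12²) / (2·12·√3·12) = 432/498.83 = 0.866, so ∠CBG = 30°.

Therefore, the measure of angle ∠CBG = 30°.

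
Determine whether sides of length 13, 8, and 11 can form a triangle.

Check all three triangle inequalities:
13 + 8 = 21 > 11 ✓
13 + 11 = 24 > 8 ✓
8 + 11 = 19 > 13 ✓
All conditions hold, so these sides form a valid triangle.

Yes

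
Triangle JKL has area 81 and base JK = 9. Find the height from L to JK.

height = 2 * 81 / 9 = 18

18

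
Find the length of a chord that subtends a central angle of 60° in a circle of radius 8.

Chord = 2(8) sin(30°) = 8

8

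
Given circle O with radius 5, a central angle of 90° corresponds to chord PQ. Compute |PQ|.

Chord length = 2r sin(θ/2)
= 2 × 5 × sin(90°/2)
= 2 × 5 × sin(45°)
= 5*sqrt(2)

5*sqrt(2)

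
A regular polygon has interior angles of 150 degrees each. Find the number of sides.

Each interior angle of a regular n-gon is (n - 2) * 180 / n.
Setting this equal to 150:
(n - 2) * 180 / n = 150
Each exterior angle = 180 - 150 = 30 degrees.
Since exterior angles sum to 360: n = 360 / 30 = 12.

12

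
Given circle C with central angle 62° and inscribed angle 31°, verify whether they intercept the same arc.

By the inscribed angle theorem, if both angles subtend the same arc, the inscribed angle must be half the central angle.
Half of 62° = 31°, which equals the given inscribed angle of 31°.
Therefore, yes, they correspond to the same arc.

Yes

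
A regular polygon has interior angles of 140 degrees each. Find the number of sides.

Exterior angle = 180 - 140 = 40. n = 360 / 40 = 9.

9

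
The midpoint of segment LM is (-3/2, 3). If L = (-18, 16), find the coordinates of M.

Using the midpoint formula: M = ((x1 + x2)/2, (y1 + y2)/2)
We know M = (-3/2, 3) and L = (-18, 16)
For x: -3/2 = (-18 + x2)/2, so x2 = 2*-3/2 - -18 = 15
For y: 3 = (16 + y2)/2, so y2 = 2*3 - 16 = -10
M = (15, -10)

(15, -10)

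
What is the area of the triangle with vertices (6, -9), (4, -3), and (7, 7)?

Using the Shoelace formula for a triangle:
Area = (1/2)|x0(y1 - y2) + x1(y2 - y0) + x2(y0 - y1)|
Area = (1/2)|6(-3 - 7) + 4(7 - -9) + 7(-9 - -3)|
Area = (1/2)|-60 + 64 + -42|
Area = (1/2)|-38|
Area = (1/2)(38)
Area = 19

19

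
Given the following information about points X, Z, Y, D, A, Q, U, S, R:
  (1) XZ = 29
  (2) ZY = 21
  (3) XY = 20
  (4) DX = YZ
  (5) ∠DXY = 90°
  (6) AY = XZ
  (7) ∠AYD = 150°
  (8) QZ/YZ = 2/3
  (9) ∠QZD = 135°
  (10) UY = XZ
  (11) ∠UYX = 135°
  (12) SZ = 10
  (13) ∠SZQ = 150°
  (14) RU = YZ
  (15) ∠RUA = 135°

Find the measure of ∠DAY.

From the given relations: DX = YZ = 21; AY = XZ = 29.
Step 1: By the law of cosines on triangle DXY: DY² = 21² + 20² − 2·21·20·cos(90°) = 841, so DY = 29.
Step 2: By the law of cosines on triangle AYD: AD² = 29² + 29² − 2·29·29·cos(150°) = 3138.65, so AD ≈ 56.02.
Step 3: By the inverse law of cosines on triangle DAY: cos(∠DAY) = (56.02² + 29² − 29²) / (2·56.02·29) = 3138.65/3249.37 = 0.9659, so ∠DAY = 15°.

Therefore, the measure of angle ∠DAY = 15°.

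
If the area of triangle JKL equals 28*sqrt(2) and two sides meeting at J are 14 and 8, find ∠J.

From the SAS area formula Area = (1/2)ab sin(C), rearranging gives sin(C) = 2*Area/(ab).
sin(C) = 2 * 28*sqrt(2) / (112) = sqrt(2)/2.
Therefore C = arcsin(sqrt(2)/2) = 45°.
Since sin(180° - C) = sin(C), the obtuse angle 135° gives the same area, so C = 45° or C = 135°.

45° or 135°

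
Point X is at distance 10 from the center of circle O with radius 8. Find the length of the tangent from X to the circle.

Let T be the point of tangency. Then OT ⊥ XT (radius ⊥ tangent).
In right triangle OTX: OX² = OT² + XT²
10² = 8² + XT²
XT² = 36, XT = 6

6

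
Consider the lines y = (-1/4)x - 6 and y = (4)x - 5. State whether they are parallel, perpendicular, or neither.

Slope of line 1: m1 = -1/4
Slope of line 2: m2 = 4
Two lines are perpendicular when the product of their slopes is -1 (negative reciprocals).
m1 * m2 = (-1/4) * (4) = -1, confirming perpendicularity.

Perpendicular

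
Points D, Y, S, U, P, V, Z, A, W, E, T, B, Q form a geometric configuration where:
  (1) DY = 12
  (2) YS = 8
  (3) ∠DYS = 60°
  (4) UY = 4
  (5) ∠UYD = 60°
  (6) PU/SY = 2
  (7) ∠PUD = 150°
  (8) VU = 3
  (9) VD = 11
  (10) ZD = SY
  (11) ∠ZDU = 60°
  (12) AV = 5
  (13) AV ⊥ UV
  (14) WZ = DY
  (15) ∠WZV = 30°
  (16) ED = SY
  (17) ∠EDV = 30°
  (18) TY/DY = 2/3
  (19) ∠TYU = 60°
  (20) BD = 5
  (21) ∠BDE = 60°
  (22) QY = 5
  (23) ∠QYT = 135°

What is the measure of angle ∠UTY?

From the given relations: TY = 2/3·DY = 2/3·12 = 8.
Step 1: By the law of cosines on triangle TYU: TU² = 8² + 4² − 2·8·4·cos(60°) = 48, so TU = 4·√3.
Step 2: By the inverse law of cosines on triangle UTY: cos(∠UTY) = ((4·√3)² + 8² − 4²) / (2·4·√3·8) = 96/110.85 = 0.866, so ∠UTY = 30°.

Therefore, the measure of angle ∠UTY = 30°.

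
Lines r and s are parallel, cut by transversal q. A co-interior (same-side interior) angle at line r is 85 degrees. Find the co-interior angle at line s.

Co-interior angles sum to 180: 180 - 85 = 95 degrees.

95 degrees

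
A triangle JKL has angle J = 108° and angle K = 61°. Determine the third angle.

Let angle L = x. Then 108 + 61 + x = 180.
x = 180 - 169 = 11 degrees.

11 degrees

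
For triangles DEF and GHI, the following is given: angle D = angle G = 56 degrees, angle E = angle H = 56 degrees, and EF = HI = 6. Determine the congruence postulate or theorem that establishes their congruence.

Consider the given information: angle D = angle G = 56 degrees, angle E = angle H = 56 degrees, and EF = HI = 6
This is not SSS or SAS: SSS requires all three pairs of sides, but we don't have that. SAS requires two sides and the included angle between them.
The correct criterion is AAS. Two pairs of corresponding angles and a non-included side are equal (Angle-Angle-Side).

AAS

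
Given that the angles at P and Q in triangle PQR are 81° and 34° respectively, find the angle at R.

By the triangle angle sum property, the three interior angles of any triangle add up to 180°.
We know angle P = 81° and angle Q = 34°, so their sum is 115°.
Therefore angle R = 180° - 115° = 65°.

65 degrees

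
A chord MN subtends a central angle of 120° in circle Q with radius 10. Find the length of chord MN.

Chord length = 2r sin(θ/2)
= 2 × 10 × sin(120°/2)
= 2 × 10 × sin(60°)
= 10*sqrt(3)

10*sqrt(3)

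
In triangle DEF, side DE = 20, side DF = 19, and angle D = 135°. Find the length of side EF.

When two sides and the included angle are known, the law of cosines gives the third side.
c^2 = a^2 + b^2 - 2ab cos(C) generalizes the Pythagorean theorem to non-right triangles.
Here: EF^2 = 400 + 361 - 760*(-sqrt(2)/2) = 380*sqrt(2) + 761
EF = sqrt(380*sqrt(2) + 761)

sqrt(380*sqrt(2) + 761)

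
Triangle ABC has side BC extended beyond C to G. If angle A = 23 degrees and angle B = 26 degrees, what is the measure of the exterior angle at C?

The interior angle at C is 180 - 23 - 26 = 131 degrees.
The exterior angle and interior angle at C are supplementary:
Exterior angle = 180 - 131 = 49 degrees.

49 degrees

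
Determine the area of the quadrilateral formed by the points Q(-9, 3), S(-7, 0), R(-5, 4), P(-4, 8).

The Shoelace formula works by pairing each vertex with the next (cycling back to the first).
For each pair, compute x_i*y_(i+1) - x_(i+1)*y_i:
  (-9*0 - -7*3) = 21
  (-7*4 - -5*0) = -28
  (-5*8 - -4*4) = -24
  (-4*3 - -9*8) = 60
Taking half the absolute value of the total: Area = (1/2)(29) = 29/2.

29/2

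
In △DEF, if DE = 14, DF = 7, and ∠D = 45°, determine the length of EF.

By the law of cosines: EF^2 = DE^2 + DF^2 - 2*DE*DF*cos(D)
EF^2 = 14^2 + 7^2 - 2*14*7*cos(45°)
EF^2 = 196 + 49 - 196*(sqrt(2)/2)
EF^2 = 245 - 98*sqrt(2)
EF = 7*sqrt(5 - 2*sqrt(2))

7*sqrt(5 - 2*sqrt(2))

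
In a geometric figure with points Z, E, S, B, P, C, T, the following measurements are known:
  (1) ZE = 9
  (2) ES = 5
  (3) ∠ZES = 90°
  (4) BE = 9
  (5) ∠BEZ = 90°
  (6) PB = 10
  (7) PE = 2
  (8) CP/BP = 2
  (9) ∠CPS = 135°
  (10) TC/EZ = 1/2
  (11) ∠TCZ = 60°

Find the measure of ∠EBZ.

Step 1: By the law of cosines on triangle BEZ: BZ² = 9² + 9² − 2·9·9·cos(90°) = 162, so BZ = 9·√2.
Step 2: By the inverse law of cosines on triangle EBZ: cos(∠EBZ) = (9² + (9·√2)² − 9²) / (2·9·9·√2) = 162/229.1 = 0.7071, so ∠EBZ = 45°.

Therefore, the measure of angle ∠EBZ = 45°.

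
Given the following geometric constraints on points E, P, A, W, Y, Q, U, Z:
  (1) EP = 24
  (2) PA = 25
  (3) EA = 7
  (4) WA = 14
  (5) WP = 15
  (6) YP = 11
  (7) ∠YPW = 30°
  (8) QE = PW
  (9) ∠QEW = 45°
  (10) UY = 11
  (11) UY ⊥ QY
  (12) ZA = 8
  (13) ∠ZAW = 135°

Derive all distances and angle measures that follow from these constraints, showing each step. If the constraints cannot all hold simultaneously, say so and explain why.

The constraints are consistent.

From the given relations:
  QE = PW = 15

Step 1: From WP = 15, PY = 11, and ∠WPY = 30°, by the law of cosines:
  WY² = WP² + PY² - 2·WP·PY·cos(30°) = 225 + 121 - 285.8 = 60.21
  WY ≈ 7.76

Step 2: From WA = 14, AZ = 8, and ∠WAZ = 135°, by the law of cosines:
  WZ² = WA² + AZ² - 2·WA·AZ·cos(135°) = 196 + 64 + 158.4 = 418.4
  WZ ≈ 20.45

Step 3: From EA = 7, EP = 24, AP = 25, by the inverse law of cosines:
  cos(∠AEP) = (EA² + EP² - AP²) / (2·EA·EP)
  ∠AEP = 90°

Step 4: From PA = 25, PE = 24, AE = 7, by the inverse law of cosines:
  cos(∠APE) = (PA² + PE² - AE²) / (2·PA·PE)
  ∠APE = 16.26°

Step 5: From PA = 25, PW = 15, AW = 14, by the inverse law of cosines:
  cos(∠APW) = (PA² + PW² - AW²) / (2·PA·PW)
  ∠APW = 29.31°

Step 6: From AE = 7, AP = 25, EP = 24, by the inverse law of cosines:
  cos(∠EAP) = (AE² + AP² - EP²) / (2·AE·AP)
  ∠EAP = 73.74°

Step 7: From AP = 25, AW = 14, PW = 15, by the inverse law of cosines:
  cos(∠PAW) = (AP² + AW² - PW²) / (2·AP·AW)
  ∠PAW = 31.63°

Step 8: From WA = 14, WP = 15, AP = 25, by the inverse law of cosines:
  cos(∠AWP) = (WA² + WP² - AP²) / (2·WA·WP)
  ∠AWP = 119.06°

Step 9: From WA = 14, WZ = 20.45, AZ = 8, by the inverse law of cosines:
  cos(∠AWZ) = (WA² + WZ² - AZ²) / (2·WA·WZ)
  ∠AWZ = 16.05°

Step 10: From WP = 15, WY = 7.76, PY = 11, by the inverse law of cosines:
  cos(∠PWY) = (WP² + WY² - PY²) / (2·WP·WY)
  ∠PWY = 45.14°

Step 11: From YP = 11, YW = 7.76, PW = 15, by the inverse law of cosines:
  cos(∠PYW) = (YP² + YW² - PW²) / (2·YP·YW)
  ∠PYW = 104.86°

Step 12: From ZA = 8, ZW = 20.45, AW = 14, by the inverse law of cosines:
  cos(∠AZW) = (ZA² + ZW² - AW²) / (2·ZA·ZW)
  ∠AZW = 28.95°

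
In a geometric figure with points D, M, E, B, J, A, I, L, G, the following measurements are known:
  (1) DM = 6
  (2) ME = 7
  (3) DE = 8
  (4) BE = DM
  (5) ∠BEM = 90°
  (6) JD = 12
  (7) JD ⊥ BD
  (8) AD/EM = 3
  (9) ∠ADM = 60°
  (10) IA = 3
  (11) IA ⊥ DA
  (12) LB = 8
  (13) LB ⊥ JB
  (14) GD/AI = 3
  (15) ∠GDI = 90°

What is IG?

From the given relations: AD = 3·EM = 3·7 = 21; GD = 3·AI = 3·3 = 9.
Step 1: By the law of cosines on triangle DAI: DI² = 21² + 3² − 2·21·3·cos(90°) = 450, so DI = 15·√2.
Step 2: By the law of cosines on triangle IDG: IG² = (15·√2)² + 9² − 2·15·√2·9·cos(90°) = 531, so IG = 3·√59.

Therefore, the length of IG = 3·√59.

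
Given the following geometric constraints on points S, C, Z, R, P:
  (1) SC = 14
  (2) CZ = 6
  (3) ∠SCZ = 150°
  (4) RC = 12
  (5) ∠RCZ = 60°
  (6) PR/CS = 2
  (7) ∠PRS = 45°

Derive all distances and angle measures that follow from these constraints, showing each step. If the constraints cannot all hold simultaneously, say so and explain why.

The constraints are consistent.

From the given relations:
  PR = 2·CS = 2·14 = 28

Step 1: From SC = 14, CZ = 6, and ∠SCZ = 150°, by the law of cosines:
  SZ² = SC² + CZ² - 2·SC·CZ·cos(150°) = 196 + 36 + 145.5 = 377.5
  SZ ≈ 19.43

Step 2: From ZC = 6, CR = 12, and ∠ZCR = 60°, by the law of cosines:
  ZR² = ZC² + CR² - 2·ZC·CR·cos(60°) = 36 + 144 - 72 = 108
  ZR = 6·√3

Step 3: From SC = 14, SZ = 19.43, CZ = 6, by the inverse law of cosines:
  cos(∠CSZ) = (SC² + SZ² - CZ²) / (2·SC·SZ)
  ∠CSZ = 8.88°

Step 4: From ZC = 6, ZR = 6·√3, CR = 12, by the inverse law of cosines:
  cos(∠CZR) = (ZC² + ZR² - CR²) / (2·ZC·ZR)
  ∠CZR = 90°

Step 5: From ZC = 6, ZS = 19.43, CS = 14, by the inverse law of cosines:
  cos(∠CZS) = (ZC² + ZS² - CS²) / (2·ZC·ZS)
  ∠CZS = 21.12°

Step 6: From RC = 12, RZ = 6·√3, CZ = 6, by the inverse law of cosines:
  cos(∠CRZ) = (RC² + RZ² - CZ²) / (2·RC·RZ)
  ∠CRZ = 30°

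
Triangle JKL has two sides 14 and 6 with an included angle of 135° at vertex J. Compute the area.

Area = (1/2) * JK * JL * sin(J)
Area = (1/2) * 14 * 6 * sin(135°)
Area = (1/2) * 14 * 6 * sqrt(2)/2
Area = 21*sqrt(2)

21*sqrt(2)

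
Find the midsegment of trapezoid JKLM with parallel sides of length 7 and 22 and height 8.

midsegment = (7 + 22) / 2 = 29 / 2 = 29/2

29/2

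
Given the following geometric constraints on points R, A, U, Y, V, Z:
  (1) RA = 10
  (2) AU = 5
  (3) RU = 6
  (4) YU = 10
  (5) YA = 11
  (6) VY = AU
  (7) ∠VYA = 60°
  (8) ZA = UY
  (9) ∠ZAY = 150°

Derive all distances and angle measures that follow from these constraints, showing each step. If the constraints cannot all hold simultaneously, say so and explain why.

The constraints are consistent.

From the given relations:
  VY = AU = 5
  ZA = UY = 10

Step 1: From AY = 11, YV = 5, and ∠AYV = 60°, by the law of cosines:
  AV² = AY² + YV² - 2·AY·YV·cos(60°) = 121 + 25 - 55 = 91
  AV = √91

Step 2: From YA = 11, AZ = 10, and ∠YAZ = 150°, by the law of cosines:
  YZ² = YA² + AZ² - 2·YA·AZ·cos(150°) = 121 + 100 + 190.5 = 411.5
  YZ ≈ 20.29

Step 3: From RA = 10, RU = 6, AU = 5, by the inverse law of cosines:
  cos(∠ARU) = (RA² + RU² - AU²) / (2·RA·RU)
  ∠ARU = 22.33°

Step 4: From AR = 10, AU = 5, RU = 6, by the inverse law of cosines:
  cos(∠RAU) = (AR² + AU² - RU²) / (2·AR·AU)
  ∠RAU = 27.13°

Step 5: From AU = 5, AY = 11, UY = 10, by the inverse law of cosines:
  cos(∠UAY) = (AU² + AY² - UY²) / (2·AU·AY)
  ∠UAY = 65.28°

Step 6: From UA = 5, UR = 6, AR = 10, by the inverse law of cosines:
  cos(∠AUR) = (UA² + UR² - AR²) / (2·UA·UR)
  ∠AUR = 130.54°

Step 7: From UA = 5, UY = 10, AY = 11, by the inverse law of cosines:
  cos(∠AUY) = (UA² + UY² - AY²) / (2·UA·UY)
  ∠AUY = 87.71°

Step 8: From YA = 11, YU = 10, AU = 5, by the inverse law of cosines:
  cos(∠AYU) = (YA² + YU² - AU²) / (2·YA·YU)
  ∠AYU = 27.01°

Step 9: From AV = √91, AY = 11, VY = 5, by the inverse law of cosines:
  cos(∠VAY) = (AV² + AY² - VY²) / (2·AV·AY)
  ∠VAY = 27°

Step 10: From YA = 11, YZ = 20.29, AZ = 10, by the inverse law of cosines:
  cos(∠AYZ) = (YA² + YZ² - AZ²) / (2·YA·YZ)
  ∠AYZ = 14.27°

Step 11: From VA = √91, VY = 5, AY = 11, by the inverse law of cosines:
  cos(∠AVY) = (VA² + VY² - AY²) / (2·VA·VY)
  ∠AVY = 93°

Step 12: From ZA = 10, ZY = 20.29, AY = 11, by the inverse law of cosines:
  cos(∠AZY) = (ZA² + ZY² - AY²) / (2·ZA·ZY)
  ∠AZY = 15.73°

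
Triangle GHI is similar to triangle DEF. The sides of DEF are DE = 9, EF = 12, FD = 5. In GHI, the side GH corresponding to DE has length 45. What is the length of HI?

Since the triangles are similar, the ratio of corresponding sides is constant.
Scale factor k = GH / DE = 45 / 9 = 5
HI = k * EF = 5 * 12 = 60

60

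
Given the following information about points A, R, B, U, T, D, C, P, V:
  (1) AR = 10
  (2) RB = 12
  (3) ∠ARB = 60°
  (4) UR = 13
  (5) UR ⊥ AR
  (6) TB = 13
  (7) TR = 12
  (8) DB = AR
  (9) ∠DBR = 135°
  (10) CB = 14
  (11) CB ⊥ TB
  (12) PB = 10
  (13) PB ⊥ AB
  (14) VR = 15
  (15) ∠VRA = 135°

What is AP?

Step 1: By the law of cosines on triangle BRA: BA² = 12² + 10² − 2·12·10·cos(60°) = 124, so BA = 2·√31.
Step 2: By the law of cosines on triangle ABP: AP² = (2·√31)² + 10² − 2·2·√31·10·cos(90°) = 224, so AP = 4·√14.

Therefore, the length of AP = 4·√14.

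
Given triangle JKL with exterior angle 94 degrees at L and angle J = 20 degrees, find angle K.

The exterior angle theorem states that an exterior angle equals the sum of the two non-adjacent interior angles.
So 94 = 20 + angle K, which gives angle K = 94 - 20 = 74 degrees.

74 degrees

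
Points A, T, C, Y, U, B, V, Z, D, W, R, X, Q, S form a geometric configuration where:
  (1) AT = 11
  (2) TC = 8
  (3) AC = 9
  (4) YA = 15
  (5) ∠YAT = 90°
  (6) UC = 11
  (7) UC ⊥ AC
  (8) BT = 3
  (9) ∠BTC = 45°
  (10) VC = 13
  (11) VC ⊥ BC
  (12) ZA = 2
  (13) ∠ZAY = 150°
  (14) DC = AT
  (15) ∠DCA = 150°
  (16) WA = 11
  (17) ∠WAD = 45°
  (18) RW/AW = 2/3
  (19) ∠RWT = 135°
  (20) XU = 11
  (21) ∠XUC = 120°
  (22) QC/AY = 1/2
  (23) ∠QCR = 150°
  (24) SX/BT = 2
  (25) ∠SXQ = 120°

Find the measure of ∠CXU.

Step 1: By the law of cosines on triangle XUC: XC² = 11² + 11² − 2·11·11·cos(120°) = 363, so XC = 11·√3.
Step 2: By the inverse law of cosines on triangle CXU: cos(∠CXU) = ((11·√3)² + 11² − 11²) / (2·11·√3·11) = 363/419.16 = 0.866, so ∠CXU = 30°.

Therefore, the measure of angle ∠CXU = 30°.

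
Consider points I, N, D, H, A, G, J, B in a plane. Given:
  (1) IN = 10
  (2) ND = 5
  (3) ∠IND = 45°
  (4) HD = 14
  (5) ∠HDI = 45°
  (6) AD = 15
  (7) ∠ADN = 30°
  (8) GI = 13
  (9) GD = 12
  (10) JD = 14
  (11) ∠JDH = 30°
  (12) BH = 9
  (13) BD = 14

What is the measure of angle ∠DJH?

Step 1: By the law of cosines on triangle JDH: JH² = 14² + 14² − 2·14·14·cos(30°) = 52.52, so JH ≈ 7.25.
Step 2: By the inverse law of cosines on triangle DJH: cos(∠DJH) = (14² + 7.25² − 14²) / (2·14·7.25) = 52.52/202.91 = 0.2588, so ∠DJH = 75°.

Therefore, the measure of angle ∠DJH = 75°.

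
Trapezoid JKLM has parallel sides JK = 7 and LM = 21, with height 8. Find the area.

Area of a trapezoid = (base1 + base2) * height / 2
Area = (7 + 21) * 8 / 2
Area = 28 * 8 / 2
Area = 224 / 2
Area = 112

112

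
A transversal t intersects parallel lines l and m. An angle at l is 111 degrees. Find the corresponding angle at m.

Corresponding angles formed by parallel lines and a transversal are equal.
The given angle is 111 degrees.
The corresponding angle = 111 degrees.

111 degrees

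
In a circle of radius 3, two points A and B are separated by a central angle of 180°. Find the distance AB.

Chord = 2(3) sin(90°) = 6

6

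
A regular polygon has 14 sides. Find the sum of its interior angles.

The sum of interior angles of an n-sided polygon is (n - 2) * 180.
For n = 14: (14 - 2) * 180 = 12 * 180 = 2160 degrees.

2160 degrees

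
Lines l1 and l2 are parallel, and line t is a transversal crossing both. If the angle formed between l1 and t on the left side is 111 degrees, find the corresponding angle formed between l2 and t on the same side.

When a transversal crosses parallel lines, angles in the same position at each intersection are called corresponding angles.
These are always equal, so the answer is 111 degrees.

111 degrees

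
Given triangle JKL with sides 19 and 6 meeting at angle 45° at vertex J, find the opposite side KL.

By the law of cosines: KL^2 = JK^2 + JL^2 - 2*JK*JL*cos(J)
KL^2 = 19^2 + 6^2 - 2*19*6*cos(45°)
KL^2 = 361 + 36 - 228*(sqrt(2)/2)
KL^2 = 397 - 114*sqrt(2)
KL = sqrt(397 - 114*sqrt(2))

sqrt(397 - 114*sqrt(2))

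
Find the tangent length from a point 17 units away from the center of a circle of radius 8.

Let T be the point of tangency. Then OT ⊥ XT (radius ⊥ tangent).
In right triangle OTX: OX² = OT² + XT²
17² = 8² + XT²
XT² = 225, XT = 15

15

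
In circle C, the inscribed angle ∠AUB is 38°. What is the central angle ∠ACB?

The inscribed angle theorem states that a central angle is always twice any inscribed angle that subtends the same arc.
Since the inscribed angle is 38°, the central angle = 2 × 38° = 76°.

76°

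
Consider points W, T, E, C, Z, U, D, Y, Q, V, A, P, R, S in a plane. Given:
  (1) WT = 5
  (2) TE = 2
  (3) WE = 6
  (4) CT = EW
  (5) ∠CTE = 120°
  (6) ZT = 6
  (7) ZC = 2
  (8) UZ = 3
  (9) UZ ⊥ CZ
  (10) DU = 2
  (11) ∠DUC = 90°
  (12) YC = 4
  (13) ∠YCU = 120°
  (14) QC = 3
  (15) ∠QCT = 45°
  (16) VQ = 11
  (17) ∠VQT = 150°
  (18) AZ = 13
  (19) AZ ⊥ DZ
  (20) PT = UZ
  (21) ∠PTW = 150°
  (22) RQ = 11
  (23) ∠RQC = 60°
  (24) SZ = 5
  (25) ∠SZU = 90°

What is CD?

Step 1: By the law of cosines on triangle UZC: UC² = 3² + 2² − 2·3·2·cos(90°) = 13, so UC = √13.
Step 2: By the law of cosines on triangle CUD: CD² = √13² + 2² − 2·√13·2·cos(90°) = 17, so CD = √17.

Therefore, the length of CD = √17.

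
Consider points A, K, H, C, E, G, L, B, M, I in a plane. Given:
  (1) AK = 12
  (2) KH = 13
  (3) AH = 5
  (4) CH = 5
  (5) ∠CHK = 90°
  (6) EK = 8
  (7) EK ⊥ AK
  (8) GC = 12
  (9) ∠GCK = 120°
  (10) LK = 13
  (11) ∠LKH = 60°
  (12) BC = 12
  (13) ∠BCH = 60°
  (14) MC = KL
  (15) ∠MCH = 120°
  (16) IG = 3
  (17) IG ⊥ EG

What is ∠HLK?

Step 1: By the law of cosines on triangle LKH: LH² = 13² + 13² − 2·13·13·cos(60°) = 169, so LH = 13.
Step 2: By the inverse law of cosines on triangle HLK: cos(∠HLK) = (13² + 13² − 13²) / (2·13·13) = 169/338 = 0.5, so ∠HLK = 60°.

Therefore, the measure of angle ∠HLK = 60°.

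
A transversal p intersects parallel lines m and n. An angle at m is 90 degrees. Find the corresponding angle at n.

Corresponding angles formed by parallel lines and a transversal are equal.
The given angle is 90 degrees.
The corresponding angle = 90 degrees.

90 degrees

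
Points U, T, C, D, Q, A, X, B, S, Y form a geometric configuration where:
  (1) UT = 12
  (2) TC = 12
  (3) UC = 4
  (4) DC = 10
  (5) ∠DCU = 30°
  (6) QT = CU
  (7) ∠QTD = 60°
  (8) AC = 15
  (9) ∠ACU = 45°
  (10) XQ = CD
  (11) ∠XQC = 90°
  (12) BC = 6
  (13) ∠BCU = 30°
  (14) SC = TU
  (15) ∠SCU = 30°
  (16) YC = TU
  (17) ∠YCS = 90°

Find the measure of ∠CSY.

From the given relations: SC = TU = 12; YC = TU = 12.
Step 1: By the law of cosines on triangle SCY: SY² = 12² + 12² − 2·12·12·cos(90°) = 288, so SY = 12·√2.
Step 2: By the inverse law of cosines on triangle CSY: cos(∠CSY) = (12² + (12·√2)² − 12²) / (2·12·12·√2) = 288/407.29 = 0.7071, so ∠CSY = 45°.

Therefore, the measure of angle ∠CSY = 45°.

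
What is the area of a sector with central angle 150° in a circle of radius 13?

Sector area = πr² × θ/360
= π × 13² × 5/12
= π × 169 × 5/12
= 845*pi/12

845*pi/12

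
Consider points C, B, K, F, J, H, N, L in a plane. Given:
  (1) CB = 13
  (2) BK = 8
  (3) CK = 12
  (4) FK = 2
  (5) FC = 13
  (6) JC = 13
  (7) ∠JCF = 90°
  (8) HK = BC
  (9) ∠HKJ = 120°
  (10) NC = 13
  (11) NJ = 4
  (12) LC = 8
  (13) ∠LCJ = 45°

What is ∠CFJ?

Step 1: By the law of cosines on triangle FCJ: FJ² = 13² + 13² − 2·13·13·cos(90°) = 338, so FJ = 13·√2.
Step 2: By the inverse law of cosines on triangle CFJ: cos(∠CFJ) = (13² + (13·√2)² − 13²) / (2·13·13·√2) = 338/478 = 0.7071, so ∠CFJ = 45°.

Therefore, the measure of angle ∠CFJ = 45°.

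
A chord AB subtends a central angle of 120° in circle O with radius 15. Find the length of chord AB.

Chord = 2(15) sin(60°) = 15*sqrt(3)

15*sqrt(3)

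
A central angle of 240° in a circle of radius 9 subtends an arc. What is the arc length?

Arc length = 2π(9)(2/3) = 12*pi

12*pi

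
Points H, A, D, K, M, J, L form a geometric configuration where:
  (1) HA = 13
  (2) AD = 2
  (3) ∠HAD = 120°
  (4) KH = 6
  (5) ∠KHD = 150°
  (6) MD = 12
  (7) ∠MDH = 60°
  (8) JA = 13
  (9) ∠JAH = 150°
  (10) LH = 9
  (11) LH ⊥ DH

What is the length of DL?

Step 1: By the law of cosines on triangle DAH: DH² = 2² + 13² − 2·2·13·cos(120°) = 199, so DH = √199.
Step 2: By the law of cosines on triangle DHL: DL² = √199² + 9² − 2·√199·9·cos(90°) = 280, so DL = 2·√70.

Therefore, the length of DL = 2·√70.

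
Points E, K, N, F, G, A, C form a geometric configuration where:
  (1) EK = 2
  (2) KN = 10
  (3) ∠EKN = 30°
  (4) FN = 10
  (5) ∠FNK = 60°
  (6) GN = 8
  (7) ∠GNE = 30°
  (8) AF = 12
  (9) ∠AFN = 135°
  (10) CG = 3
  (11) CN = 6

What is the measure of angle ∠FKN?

Step 1: By the law of cosines on triangle KNF: KF² = 10² + 10² − 2·10·10·cos(60°) = 100, so KF = 10.
Step 2: By the inverse law of cosines on triangle FKN: cos(∠FKN) = (10² + 10² − 10²) / (2·10·10) = 100/200 = 0.5, so ∠FKN = 60°.

Therefore, the measure of angle ∠FKN = 60°.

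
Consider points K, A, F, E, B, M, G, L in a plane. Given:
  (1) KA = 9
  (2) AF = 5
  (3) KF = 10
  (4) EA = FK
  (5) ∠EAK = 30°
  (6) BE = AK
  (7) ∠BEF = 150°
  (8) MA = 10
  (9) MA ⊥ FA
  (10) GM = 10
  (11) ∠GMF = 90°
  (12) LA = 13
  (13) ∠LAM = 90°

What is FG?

Step 1: By the law of cosines on triangle FAM: FM² = 5² + 10² − 2·5·10·cos(90°) = 125, so FM = 5·√5.
Step 2: By the law of cosines on triangle FMG: FG² = (5·√5)² + 10² − 2·5·√5·10·cos(90°) = 225, so FG = 15.

Therefore, the length of FG = 15.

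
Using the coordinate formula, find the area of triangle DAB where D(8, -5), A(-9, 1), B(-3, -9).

Shoelace: Area = (1/2)|8(1--9) + -9(-9--5) + -3(-5-1)| = (1/2)(134) = 67

67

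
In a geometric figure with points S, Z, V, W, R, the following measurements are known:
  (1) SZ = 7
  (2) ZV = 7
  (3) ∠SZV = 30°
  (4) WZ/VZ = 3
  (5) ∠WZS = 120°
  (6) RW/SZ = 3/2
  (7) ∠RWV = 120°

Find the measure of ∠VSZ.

Step 1: By the law of cosines on triangle SZV: SV² = 7² + 7² − 2·7·7·cos(30°) = 13.13, so SV ≈ 3.62.
Step 2: By the inverse law of cosines on triangle VSZ: cos(∠VSZ) = (3.62² + 7² − 7²) / (2·3.62·7) = 13.13/50.73 = 0.2588, so ∠VSZ = 75°.

Therefore, the measure of angle ∠VSZ = 75°.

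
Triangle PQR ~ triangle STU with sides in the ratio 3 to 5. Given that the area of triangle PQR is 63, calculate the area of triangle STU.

Area ratio = (3/5)^2 = 9/25. Area of STU = 63 * 25/9 = 175.

175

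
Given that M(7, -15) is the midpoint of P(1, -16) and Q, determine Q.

Using the midpoint formula: M = ((x1 + x2)/2, (y1 + y2)/2)
We know M = (7, -15) and P = (1, -16)
For x: 7 = (1 + x2)/2, so x2 = 2*7 - 1 = 13
For y: -15 = (-16 + y2)/2, so y2 = 2*-15 - -16 = -14
Q = (13, -14)

(13, -14)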